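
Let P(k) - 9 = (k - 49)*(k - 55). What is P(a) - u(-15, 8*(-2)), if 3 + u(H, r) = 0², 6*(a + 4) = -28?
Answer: 33151/9 ≈ 3683.4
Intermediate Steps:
a = -26/3 (a = -4 + (⅙)*(-28) = -4 - 14/3 = -26/3 ≈ -8.6667)
P(k) = 9 + (-55 + k)*(-49 + k) (P(k) = 9 + (k - 49)*(k - 55) = 9 + (-49 + k)*(-55 + k) = 9 + (-55 + k)*(-49 + k))
u(H, r) = -3 (u(H, r) = -3 + 0² = -3 + 0 = -3)
P(a) - u(-15, 8*(-2)) = (2704 + (-26/3)² - 104*(-26/3)) - 1*(-3) = (2704 + 676/9 + 2704/3) + 3 = 33124/9 + 3 = 33151/9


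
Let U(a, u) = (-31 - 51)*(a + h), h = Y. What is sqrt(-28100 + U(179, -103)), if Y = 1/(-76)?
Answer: I*sqrt(61769874)/38 ≈ 206.83*I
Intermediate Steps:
Y = -1/76 ≈ -0.013158
h = -1/76 ≈ -0.013158
U(a, u) = 41/38 - 82*a (U(a, u) = (-31 - 51)*(a - 1/76) = -82*(-1/76 + a) = 41/38 - 82*a)
sqrt(-28100 + U(179, -103)) = sqrt(-28100 + (41/38 - 82*179)) = sqrt(-28100 + (41/38 - 14678)) = sqrt(-28100 - 557723/38) = sqrt(-1625523/38) = I*sqrt(61769874)/38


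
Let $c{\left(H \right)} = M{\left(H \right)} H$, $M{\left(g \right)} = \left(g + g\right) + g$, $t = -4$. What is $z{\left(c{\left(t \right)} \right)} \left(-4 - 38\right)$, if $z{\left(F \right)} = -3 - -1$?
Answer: $84$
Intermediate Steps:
$M{\left(g \right)} = 3 g$ ($M{\left(g \right)} = 2 g + g = 3 g$)
$c{\left(H \right)} = 3 H^{2}$ ($c{\left(H \right)} = 3 H H = 3 H^{2}$)
$z{\left(F \right)} = -2$ ($z{\left(F \right)} = -3 + 1 = -2$)
$z{\left(c{\left(t \right)} \right)} \left(-4 - 38\right) = - 2 \left(-4 - 38\right) = \left(-2\right) \left(-42\right) = 84$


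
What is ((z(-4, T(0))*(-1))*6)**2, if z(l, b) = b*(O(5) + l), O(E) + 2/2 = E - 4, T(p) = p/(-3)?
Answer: 0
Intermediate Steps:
T(p) = -p/3 (T(p) = p*(-1/3) = -p/3)
O(E) = -5 + E (O(E) = -1 + (E - 4) = -1 + (-4 + E) = -5 + E)
z(l, b) = b*l (z(l, b) = b*((-5 + 5) + l) = b*(0 + l) = b*l)
((z(-4, T(0))*(-1))*6)**2 = (((-1/3*0*(-4))*(-1))*6)**2 = (((0*(-4))*(-1))*6)**2 = ((0*(-1))*6)**2 = (0*6)**2 = 0**2 = 0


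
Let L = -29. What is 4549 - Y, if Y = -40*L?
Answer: 3389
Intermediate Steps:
Y = 1160 (Y = -40*(-29) = 1160)
4549 - Y = 4549 - 1*1160 = 4549 - 1160 = 3389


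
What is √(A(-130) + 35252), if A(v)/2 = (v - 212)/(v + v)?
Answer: √148950815/65 ≈ 187.76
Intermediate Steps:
A(v) = (-212 + v)/v (A(v) = 2*((v - 212)/(v + v)) = 2*((-212 + v)/((2*v))) = 2*((-212 + v)*(1/(2*v))) = 2*((-212 + v)/(2*v)) = (-212 + v)/v)
√(A(-130) + 35252) = √((-212 - 130)/(-130) + 35252) = √(-1/130*(-342) + 35252) = √(171/65 + 35252) = √(2291551/65) = √148950815/65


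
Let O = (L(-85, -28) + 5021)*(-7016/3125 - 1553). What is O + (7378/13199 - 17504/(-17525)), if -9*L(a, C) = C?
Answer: -677779328874552551/86742178125 ≈ -7.8137e+6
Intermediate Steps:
L(a, C) = -C/9
O = -73253665199/9375 (O = (-⅑*(-28) + 5021)*(-7016/3125 - 1553) = (28/9 + 5021)*(-7016*1/3125 - 1553) = 45217*(-7016/3125 - 1553)/9 = (45217/9)*(-4860141/3125) = -73253665199/9375 ≈ -7.8137e+6)
O + (7378/13199 - 17504/(-17525)) = -73253665199/9375 + (7378/13199 - 17504/(-17525)) = -73253665199/9375 + (7378*(1/13199) - 17504*(-1/17525)) = -73253665199/9375 + (7378/13199 + 17504/17525) = -73253665199/9375 + 360334746/231312475 = -677779328874552551/86742178125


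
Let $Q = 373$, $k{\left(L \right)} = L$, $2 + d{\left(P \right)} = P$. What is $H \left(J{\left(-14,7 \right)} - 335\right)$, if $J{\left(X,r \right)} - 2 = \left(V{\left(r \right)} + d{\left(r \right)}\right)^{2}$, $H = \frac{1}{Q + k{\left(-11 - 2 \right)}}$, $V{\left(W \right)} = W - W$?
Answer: $- \frac{77}{90} \approx -0.85556$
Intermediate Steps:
$V{\left(W \right)} = 0$
$d{\left(P \right)} = -2 + P$
$H = \frac{1}{360}$ ($H = \frac{1}{373 - 13} = \frac{1}{360} \approx 0.0027778$)
$J{\left(X,r \right)} = 2 + \left(-2 + r\right)^{2}$ ($J{\left(X,r \right)} = 2 + \left(0 + \left(-2 + r\right)\right)^{2} = 2 + \left(-2 + r\right)^{2}$)
$H \left(J{\left(-14,7 \right)} - 335\right) = \frac{\left(2 + \left(-2 + 7\right)^{2}\right) - 335}{360} = \frac{\left(2 + 5^{2}\right) - 335}{360} = \frac{\left(2 + 25\right) - 335}{360} = \frac{27 - 335}{360} = \frac{1}{360} \left(-308\right) = - \frac{77}{90}$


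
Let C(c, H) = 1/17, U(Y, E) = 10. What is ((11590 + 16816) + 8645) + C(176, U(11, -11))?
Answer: 629868/17 ≈ 37051.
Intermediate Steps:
C(c, H) = 1/17
((11590 + 16816) + 8645) + C(176, U(11, -11)) = ((11590 + 16816) + 8645) + 1/17 = (28406 + 8645) + 1/17 = 37051 + 1/17 = 629868/17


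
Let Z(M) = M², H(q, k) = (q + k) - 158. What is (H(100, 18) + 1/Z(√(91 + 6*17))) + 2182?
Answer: 413407/193 ≈ 2142.0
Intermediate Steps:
H(q, k) = -158 + k + q (H(q, k) = (k + q) - 158 = -158 + k + q)
(H(100, 18) + 1/Z(√(91 + 6*17))) + 2182 = ((-158 + 18 + 100) + 1/((√(91 + 6*17))²)) + 2182 = (-40 + 1/((√(91 + 102))²)) + 2182 = (-40 + 1/((√193)²)) + 2182 = (-40 + 1/193) + 2182 = -7719/193 + 2182 = 413407/193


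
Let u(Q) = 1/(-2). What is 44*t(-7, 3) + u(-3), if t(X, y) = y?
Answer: 263/2 ≈ 131.50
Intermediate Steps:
u(Q) = -½
44*t(-7, 3) + u(-3) = 44*3 - ½ = 132 - ½ = 263/2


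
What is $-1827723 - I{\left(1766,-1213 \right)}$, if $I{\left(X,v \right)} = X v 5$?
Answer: $8883067$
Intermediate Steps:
$I{\left(X,v \right)} = 5 X v$
$-1827723 - I{\left(1766,-1213 \right)} = -1827723 - 5 \cdot 1766 \left(-1213\right) = -1827723 - -10710790 = -1827723 + 10710790 = 8883067$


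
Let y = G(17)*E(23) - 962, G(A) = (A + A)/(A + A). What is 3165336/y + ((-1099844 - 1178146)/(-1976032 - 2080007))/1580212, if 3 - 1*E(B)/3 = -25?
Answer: -43350233558231271/12024475464178 ≈ -3605.2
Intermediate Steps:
E(B) = 84 (E(B) = 9 - 3*(-25) = 9 + 75 = 84)
G(A) = 1 (G(A) = (2*A)/((2*A)) = (2*A)*(1/(2*A)) = 1)
y = -878 (y = 1*84 - 962 = 84 - 962 = -878)
3165336/y + ((-1099844 - 1178146)/(-1976032 - 2080007))/1580212 = 3165336/(-878) + ((-1099844 - 1178146)/(-1976032 - 2080007))/1580212 = 3165336*(-1/878) - 2277990/(-4056039)*(1/1580212) = -1582668/439 - 2277990*(-1/4056039)*(1/1580212) = -1582668/439 + (19470/34667)*(1/1580212) = -1582668/439 + 9735/27390604702 = -43350233558231271/12024475464178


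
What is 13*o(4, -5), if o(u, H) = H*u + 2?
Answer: -234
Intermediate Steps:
o(u, H) = 2 + H*u
13*o(4, -5) = 13*(2 - 5*4) = 13*(2 - 20) = 13*(-18) = -234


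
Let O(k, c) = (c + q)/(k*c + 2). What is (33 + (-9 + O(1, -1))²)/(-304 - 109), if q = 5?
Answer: -58/413 ≈ -0.14044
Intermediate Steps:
O(k, c) = (5 + c)/(2 + c*k) (O(k, c) = (c + 5)/(k*c + 2) = (5 + c)/(c*k + 2) = (5 + c)/(2 + c*k))
(33 + (-9 + O(1, -1))²)/(-304 - 109) = (33 + (-9 + (5 - 1)/(2 - 1*1))²)/(-304 - 109) = (33 + (-9 + 4/(2 - 1))²)/(-413) = (33 + (-9 + 4/1)²)*(-1/413) = (33 + (-9 + 1*4)²)*(-1/413) = (33 + (-9 + 4)²)*(-1/413) = (33 + (-5)²)*(-1/413) = (33 + 25)*(-1/413) = 58*(-1/413) = -58/413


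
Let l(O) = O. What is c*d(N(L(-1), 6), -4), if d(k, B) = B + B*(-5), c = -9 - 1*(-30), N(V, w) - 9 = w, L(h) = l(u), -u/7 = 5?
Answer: 336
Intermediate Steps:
u = -35 (u = -7*5 = -35)
L(h) = -35
N(V, w) = 9 + w
c = 21 (c = -9 + 30 = 21)
d(k, B) = -4*B (d(k, B) = B - 5*B = -4*B)
c*d(N(L(-1), 6), -4) = 21*(-4*(-4)) = 21*16 = 336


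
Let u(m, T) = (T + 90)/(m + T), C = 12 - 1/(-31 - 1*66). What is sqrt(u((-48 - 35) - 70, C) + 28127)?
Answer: sqrt(1315135297983)/6838 ≈ 167.71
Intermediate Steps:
C = 1165/97 (C = 12 - 1/(-31 - 66) = 12 - 1/(-97) = 12 - 1*(-1/97) = 12 + 1/97 = 1165/97 ≈ 12.010)
u(m, T) = (90 + T)/(T + m)
sqrt(u((-48 - 35) - 70, C) + 28127) = sqrt((90 + 1165/97)/(1165/97 + ((-48 - 35) - 70)) + 28127) = sqrt((9895/97)/(1165/97 + (-83 - 70)) + 28127) = sqrt((9895/97)/(1165/97 - 153) + 28127) = sqrt((9895/97)/(-13676/97) + 28127) = sqrt(-97/13676*9895/97 + 28127) = sqrt(-9895/13676 + 28127) = sqrt(384654957/13676) = sqrt(1315135297983)/6838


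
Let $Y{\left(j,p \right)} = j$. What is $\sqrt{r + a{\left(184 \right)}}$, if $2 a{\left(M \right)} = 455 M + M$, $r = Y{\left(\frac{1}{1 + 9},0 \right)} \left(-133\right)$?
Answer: $\frac{\sqrt{4193870}}{10} \approx 204.79$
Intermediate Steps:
$r = - \frac{133}{10}$ ($r = \frac{1}{1 + 9} \left(-133\right) = \frac{1}{10} \left(-133\right) = - \frac{133}{10} \approx -13.3$)
$a{\left(M \right)} = 228 M$ ($a{\left(M \right)} = \frac{455 M + M}{2} = \frac{456 M}{2} = 228 M$)
$\sqrt{r + a{\left(184 \right)}} = \sqrt{- \frac{133}{10} + 228 \cdot 184} = \sqrt{- \frac{133}{10} + 41952} = \sqrt{\frac{419387}{10}} = \frac{\sqrt{4193870}}{10}$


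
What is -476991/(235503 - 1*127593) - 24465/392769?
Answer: -7036566527/1569766770 ≈ -4.4826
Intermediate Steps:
-476991/(235503 - 1*127593) - 24465/392769 = -476991/(235503 - 127593) - 24465*1/392769 = -476991/107910 - 8155/130923 = -476991*1/107910 - 8155/130923 = -52999/11990 - 8155/130923 = -7036566527/1569766770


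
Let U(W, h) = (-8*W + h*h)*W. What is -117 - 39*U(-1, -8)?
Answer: 2691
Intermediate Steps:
U(W, h) = W*(h² - 8*W) (U(W, h) = (-8*W + h²)*W = (h² - 8*W)*W = W*(h² - 8*W))
-117 - 39*U(-1, -8) = -117 - (-39)*((-8)² - 8*(-1)) = -117 - (-39)*(64 + 8) = -117 - (-39)*72 = -117 - 39*(-72) = -117 + 2808 = 2691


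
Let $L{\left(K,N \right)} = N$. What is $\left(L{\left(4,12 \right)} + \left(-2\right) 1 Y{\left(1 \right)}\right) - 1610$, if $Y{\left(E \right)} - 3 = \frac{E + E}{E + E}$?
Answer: $-1606$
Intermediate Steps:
$Y{\left(E \right)} = 4$ ($Y{\left(E \right)} = 3 + \frac{E + E}{E + E} = 3 + \frac{2 E}{2 E} = 3 + 2 E \frac{1}{2 E} = 3 + 1 = 4$)
$\left(L{\left(4,12 \right)} + \left(-2\right) 1 Y{\left(1 \right)}\right) - 1610 = \left(12 + \left(-2\right) 1 \cdot 4\right) - 1610 = \left(12 - 8\right) - 1610 = 4 - 1610 = -1606$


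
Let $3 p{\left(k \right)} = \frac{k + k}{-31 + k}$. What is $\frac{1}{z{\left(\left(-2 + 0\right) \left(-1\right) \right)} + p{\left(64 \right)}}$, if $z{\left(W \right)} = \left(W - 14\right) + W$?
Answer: $- \frac{99}{862} \approx -0.11485$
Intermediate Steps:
$p{\left(k \right)} = \frac{2 k}{3 \left(-31 + k\right)}$ ($p{\left(k \right)} = \frac{\left(k + k\right) \frac{1}{-31 + k}}{3} = \frac{2 k \frac{1}{-31 + k}}{3} = \frac{2 k}{3 \left(-31 + k\right)}$)
$z{\left(W \right)} = -14 + 2 W$ ($z{\left(W \right)} = \left(-14 + W\right) + W = -14 + 2 W$)
$\frac{1}{z{\left(\left(-2 + 0\right) \left(-1\right) \right)} + p{\left(64 \right)}} = \frac{1}{\left(-14 + 2 \left(-2 + 0\right) \left(-1\right)\right) + \frac{2}{3} \cdot 64 \frac{1}{-31 + 64}} = \frac{1}{\left(-14 + 2 \left(\left(-2\right) \left(-1\right)\right)\right) + \frac{2}{3} \cdot 64 \cdot \frac{1}{33}} = \frac{1}{\left(-14 + 2 \cdot 2\right) + \frac{2}{3} \cdot 64 \cdot \frac{1}{33}} = \frac{1}{\left(-14 + 4\right) + \frac{128}{99}} = \frac{1}{-10 + \frac{128}{99}} = \frac{1}{- \frac{862}{99}} = - \frac{99}{862}$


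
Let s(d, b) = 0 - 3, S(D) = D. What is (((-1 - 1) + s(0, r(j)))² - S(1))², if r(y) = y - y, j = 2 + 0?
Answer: 576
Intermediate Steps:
j = 2
r(y) = 0
s(d, b) = -3
(((-1 - 1) + s(0, r(j)))² - S(1))² = (((-1 - 1) - 3)² - 1*1)² = ((-2 - 3)² - 1)² = ((-5)² - 1)² = (25 - 1)² = 24² = 576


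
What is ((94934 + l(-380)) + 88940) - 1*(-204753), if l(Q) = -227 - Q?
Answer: 388780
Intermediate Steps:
((94934 + l(-380)) + 88940) - 1*(-204753) = ((94934 + (-227 - 1*(-380))) + 88940) - 1*(-204753) = ((94934 + (-227 + 380)) + 88940) + 204753 = ((94934 + 153) + 88940) + 204753 = (95087 + 88940) + 204753 = 184027 + 204753 = 388780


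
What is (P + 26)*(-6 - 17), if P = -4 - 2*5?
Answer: -276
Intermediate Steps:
P = -14 (P = -4 - 10 = -14)
(P + 26)*(-6 - 17) = (-14 + 26)*(-6 - 17) = 12*(-23) = -276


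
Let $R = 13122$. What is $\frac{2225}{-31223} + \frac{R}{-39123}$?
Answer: $- \frac{2044267}{5026903} \approx -0.40667$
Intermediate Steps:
$\frac{2225}{-31223} + \frac{R}{-39123} = \frac{2225}{-31223} + \frac{13122}{-39123} = 2225 \left(- \frac{1}{31223}\right) + 13122 \left(- \frac{1}{39123}\right) = - \frac{2225}{31223} - \frac{54}{161} = - \frac{2044267}{5026903}$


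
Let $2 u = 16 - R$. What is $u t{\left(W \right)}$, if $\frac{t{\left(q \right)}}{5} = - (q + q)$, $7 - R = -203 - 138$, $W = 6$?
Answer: $9960$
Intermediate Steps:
$R = 348$ ($R = 7 - \left(-203 - 138\right) = 7 - -341 = 7 + 341 = 348$)
$u = -166$ ($u = \frac{16 - 348}{2} = \frac{1}{2} \left(-332\right) = -166$)
$t{\left(q \right)} = - 10 q$ ($t{\left(q \right)} = 5 \left(- (q + q)\right) = 5 \left(- 2 q\right) = - 10 q$)
$u t{\left(W \right)} = - 166 \left(\left(-10\right) 6\right) = \left(-166\right) \left(-60\right) = 9960$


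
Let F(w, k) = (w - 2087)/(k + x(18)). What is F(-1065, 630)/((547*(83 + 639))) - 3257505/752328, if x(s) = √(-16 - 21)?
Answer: (-71472193315*√37 + 45027613529442*I)/(16506661464*(√37 - 630*I)) ≈ -4.3299 + 1.2228e-7*I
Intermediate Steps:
x(s) = I*√37 (x(s) = √(-37) = I*√37)
F(w, k) = (-2087 + w)/(k + I*√37) (F(w, k) = (w - 2087)/(k + I*√37) = (-2087 + w)/(k + I*√37))
F(-1065, 630)/((547*(83 + 639))) - 3257505/752328 = ((-2087 - 1065)/(630 + I*√37))/((547*(83 + 639))) - 3257505/752328 = (-3152/(630 + I*√37))/((547*722)) - 3257505*1/752328 = -3152/(630 + I*√37)/394934 - 361945/83592 = -3152/(630 + I*√37)*(1/394934) - 361945/83592 = -1576/(197467*(630 + I*√37)) - 361945/83592 = -361945/83592 - 1576/(197467*(630 + I*√37))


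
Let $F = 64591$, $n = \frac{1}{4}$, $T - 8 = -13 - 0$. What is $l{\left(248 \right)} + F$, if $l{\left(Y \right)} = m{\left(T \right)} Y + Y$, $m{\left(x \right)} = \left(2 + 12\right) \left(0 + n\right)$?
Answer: $65707$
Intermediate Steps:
$T = -5$ ($T = 8 - 13 = -5$)
$n = \frac{1}{4} \approx 0.25$
$m{\left(x \right)} = \frac{7}{2}$ ($m{\left(x \right)} = \left(2 + 12\right) \left(0 + \frac{1}{4}\right) = 14 \cdot \frac{1}{4} = \frac{7}{2}$)
$l{\left(Y \right)} = \frac{9 Y}{2}$ ($l{\left(Y \right)} = \frac{7 Y}{2} + Y = \frac{9 Y}{2}$)
$l{\left(248 \right)} + F = \frac{9}{2} \cdot 248 + 64591 = 1116 + 64591 = 65707$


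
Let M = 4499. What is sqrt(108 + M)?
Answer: sqrt(4607) ≈ 67.875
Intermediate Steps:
sqrt(108 + M) = sqrt(108 + 4499) = sqrt(4607)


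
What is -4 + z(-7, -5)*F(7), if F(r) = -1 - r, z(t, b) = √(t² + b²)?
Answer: -4 - 8*√74 ≈ -72.819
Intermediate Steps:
z(t, b) = √(b² + t²)
-4 + z(-7, -5)*F(7) = -4 + √((-5)² + (-7)²)*(-1 - 1*7) = -4 + √(25 + 49)*(-1 - 7) = -4 + √74*(-8) = -4 - 8*√74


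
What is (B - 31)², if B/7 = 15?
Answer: 5476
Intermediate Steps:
B = 105 (B = 7*15 = 105)
(B - 31)² = (105 - 31)² = 74² = 5476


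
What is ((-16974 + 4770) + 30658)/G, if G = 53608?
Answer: 9227/26804 ≈ 0.34424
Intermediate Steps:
((-16974 + 4770) + 30658)/G = ((-16974 + 4770) + 30658)/53608 = (-12204 + 30658)*(1/53608) = 18454*(1/53608) = 9227/26804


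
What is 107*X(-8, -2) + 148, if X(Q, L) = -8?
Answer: -708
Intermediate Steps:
107*X(-8, -2) + 148 = 107*(-8) + 148 = -856 + 148 = -708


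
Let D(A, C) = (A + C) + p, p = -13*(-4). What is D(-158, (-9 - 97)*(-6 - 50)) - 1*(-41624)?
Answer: 47454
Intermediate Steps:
p = 52
D(A, C) = 52 + A + C (D(A, C) = (A + C) + 52 = 52 + A + C)
D(-158, (-9 - 97)*(-6 - 50)) - 1*(-41624) = (52 - 158 + (-9 - 97)*(-6 - 50)) - 1*(-41624) = (52 - 158 - 106*(-56)) + 41624 = (52 - 158 + 5936) + 41624 = 5830 + 41624 = 47454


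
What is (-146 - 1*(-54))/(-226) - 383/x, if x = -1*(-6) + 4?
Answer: -42819/1130 ≈ -37.893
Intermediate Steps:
x = 10 (x = 6 + 4 = 10)
(-146 - 1*(-54))/(-226) - 383/x = (-146 - 1*(-54))/(-226) - 383/10 = (-146 + 54)*(-1/226) - 383*⅒ = -92*(-1/226) - 383/10 = 46/113 - 383/10 = -42819/1130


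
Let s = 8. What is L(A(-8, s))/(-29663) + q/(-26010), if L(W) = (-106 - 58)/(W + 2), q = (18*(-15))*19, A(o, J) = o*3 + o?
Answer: 25338167/128589105 ≈ 0.19705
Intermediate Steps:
A(o, J) = 4*o (A(o, J) = 3*o + o = 4*o)
q = -5130 (q = -270*19 = -5130)
L(W) = -164/(2 + W)
L(A(-8, s))/(-29663) + q/(-26010) = -164/(2 + 4*(-8))/(-29663) - 5130/(-26010) = -164/(2 - 32)*(-1/29663) - 5130*(-1/26010) = -164/(-30)*(-1/29663) + 57/289 = -164*(-1/30)*(-1/29663) + 57/289 = (82/15)*(-1/29663) + 57/289 = -82/444945 + 57/289 = 25338167/128589105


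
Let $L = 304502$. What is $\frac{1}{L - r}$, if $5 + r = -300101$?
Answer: $\frac{1}{604608} \approx 1.654 \cdot 10^{-6}$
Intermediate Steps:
$r = -300106$ ($r = -5 - 300101 = -300106$)
$\frac{1}{L - r} = \frac{1}{304502 - -300106} = \frac{1}{304502 + 300106} = \frac{1}{604608}$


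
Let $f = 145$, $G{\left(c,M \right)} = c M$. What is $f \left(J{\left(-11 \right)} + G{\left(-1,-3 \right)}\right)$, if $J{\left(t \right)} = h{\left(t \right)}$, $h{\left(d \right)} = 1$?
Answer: $580$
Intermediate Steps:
$G{\left(c,M \right)} = M c$
$J{\left(t \right)} = 1$
$f \left(J{\left(-11 \right)} + G{\left(-1,-3 \right)}\right) = 145 \left(1 - -3\right) = 145 \left(1 + 3\right) = 145 \cdot 4 = 580$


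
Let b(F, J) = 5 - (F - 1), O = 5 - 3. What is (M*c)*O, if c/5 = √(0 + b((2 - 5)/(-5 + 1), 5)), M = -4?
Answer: -20*√21 ≈ -91.651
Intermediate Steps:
O = 2
b(F, J) = 6 - F (b(F, J) = 5 - (-1 + F) = 5 + (1 - F) = 6 - F)
c = 5*√21/2 (c = 5*√(0 + (6 - (2 - 5)/(-5 + 1))) = 5*√(0 + (6 - (-3)/(-4))) = 5*√(0 + (6 - (-3)*(-1)/4)) = 5*√(0 + (6 - 1*¾)) = 5*√(0 + (6 - ¾)) = 5*√(0 + 21/4) = 5*√(21/4) = 5*(√21/2) = 5*√21/2 ≈ 11.456)
(M*c)*O = -10*√21*2 = -20*√21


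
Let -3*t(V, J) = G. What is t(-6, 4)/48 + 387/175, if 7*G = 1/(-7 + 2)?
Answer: 55733/25200 ≈ 2.2116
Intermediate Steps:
G = -1/35 (G = 1/(7*(-7 + 2)) = (⅐)/(-5) = (⅐)*(-⅕) = -1/35 ≈ -0.028571)
t(V, J) = 1/105 (t(V, J) = -⅓*(-1/35) = 1/105)
t(-6, 4)/48 + 387/175 = (1/105)/48 + 387/175 = (1/105)*(1/48) + 387*(1/175) = 1/5040 + 387/175 = 55733/25200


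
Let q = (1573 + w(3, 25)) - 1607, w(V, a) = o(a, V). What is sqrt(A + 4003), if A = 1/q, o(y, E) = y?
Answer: sqrt(36026)/3 ≈ 63.268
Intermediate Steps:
w(V, a) = a
q = -9 (q = (1573 + 25) - 1607 = 1598 - 1607 = -9)
A = -1/9 (A = 1/(-9) = -1/9 ≈ -0.11111)
sqrt(A + 4003) = sqrt(-1/9 + 4003) = sqrt(36026/9) = sqrt(36026)/3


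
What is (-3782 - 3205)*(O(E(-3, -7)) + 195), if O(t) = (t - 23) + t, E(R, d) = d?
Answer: -1103946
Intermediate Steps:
O(t) = -23 + 2*t (O(t) = (-23 + t) + t = -23 + 2*t)
(-3782 - 3205)*(O(E(-3, -7)) + 195) = (-3782 - 3205)*((-23 + 2*(-7)) + 195) = -6987*((-23 - 14) + 195) = -6987*(-37 + 195) = -6987*158 = -1103946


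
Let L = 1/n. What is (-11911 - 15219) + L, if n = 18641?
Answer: -505730329/18641 ≈ -27130.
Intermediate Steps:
L = 1/18641 ≈ 5.3645e-5
(-11911 - 15219) + L = (-11911 - 15219) + 1/18641 = -27130 + 1/18641 = -505730329/18641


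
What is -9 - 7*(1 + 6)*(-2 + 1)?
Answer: 40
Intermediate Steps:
-9 - 7*(1 + 6)*(-2 + 1) = -9 - 49*(-1) = -9 - 7*(-7) = -9 + 49 = 40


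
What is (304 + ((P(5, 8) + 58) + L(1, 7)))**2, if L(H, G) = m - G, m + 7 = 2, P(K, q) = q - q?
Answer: 122500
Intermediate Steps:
P(K, q) = 0
m = -5 (m = -7 + 2 = -5)
L(H, G) = -5 - G
(304 + ((P(5, 8) + 58) + L(1, 7)))**2 = (304 + ((0 + 58) + (-5 - 1*7)))**2 = (304 + (58 + (-5 - 7)))**2 = (304 + (58 - 12))**2 = (304 + 46)**2 = 350**2 = 122500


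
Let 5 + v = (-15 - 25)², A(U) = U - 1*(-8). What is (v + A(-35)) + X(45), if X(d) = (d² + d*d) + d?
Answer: 5663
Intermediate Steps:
A(U) = 8 + U (A(U) = U + 8 = 8 + U)
v = 1595 (v = -5 + (-15 - 25)² = -5 + (-40)² = -5 + 1600 = 1595)
X(d) = d + 2*d² (X(d) = (d² + d²) + d = 2*d² + d = d + 2*d²)
(v + A(-35)) + X(45) = (1595 + (8 - 35)) + 45*(1 + 2*45) = (1595 - 27) + 45*(1 + 90) = 1568 + 45*91 = 1568 + 4095 = 5663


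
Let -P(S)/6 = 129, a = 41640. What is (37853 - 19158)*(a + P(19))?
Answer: 763989870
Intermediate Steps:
P(S) = -774 (P(S) = -6*129 = -774)
(37853 - 19158)*(a + P(19)) = (37853 - 19158)*(41640 - 774) = 18695*40866 = 763989870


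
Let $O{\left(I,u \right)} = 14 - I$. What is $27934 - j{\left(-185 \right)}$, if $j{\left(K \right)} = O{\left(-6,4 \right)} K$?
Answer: $31634$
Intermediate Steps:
$j{\left(K \right)} = 20 K$ ($j{\left(K \right)} = \left(14 - -6\right) K = \left(14 + 6\right) K = 20 K$)
$27934 - j{\left(-185 \right)} = 27934 - 20 \left(-185\right) = 27934 - -3700 = 27934 + 3700 = 31634$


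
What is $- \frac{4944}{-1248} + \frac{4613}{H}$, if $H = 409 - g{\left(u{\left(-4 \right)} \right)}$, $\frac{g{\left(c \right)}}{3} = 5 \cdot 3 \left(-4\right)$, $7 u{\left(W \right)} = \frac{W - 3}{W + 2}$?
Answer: $\frac{180605}{15314} \approx 11.793$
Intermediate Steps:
$u{\left(W \right)} = \frac{-3 + W}{7 \left(2 + W\right)}$ ($u{\left(W \right)} = \frac{\left(W - 3\right) \frac{1}{W + 2}}{7} = \frac{\left(-3 + W\right) \frac{1}{2 + W}}{7} = \frac{\frac{1}{2 + W} \left(-3 + W\right)}{7} = \frac{-3 + W}{7 \left(2 + W\right)}$)
$g{\left(c \right)} = -180$ ($g{\left(c \right)} = 3 \cdot 5 \cdot 3 \left(-4\right) = 3 \cdot 15 \left(-4\right) = 3 \left(-60\right) = -180$)
$H = 589$ ($H = 409 - -180 = 409 + 180 = 589$)
$- \frac{4944}{-1248} + \frac{4613}{H} = - \frac{4944}{-1248} + \frac{4613}{589} = \left(-4944\right) \left(- \frac{1}{1248}\right) + 4613 \cdot \frac{1}{589} = \frac{103}{26} + \frac{4613}{589} = \frac{180605}{15314}$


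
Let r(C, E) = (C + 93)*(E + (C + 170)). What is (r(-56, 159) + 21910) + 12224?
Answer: 44235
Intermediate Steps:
r(C, E) = (93 + C)*(170 + C + E) (r(C, E) = (93 + C)*(E + (170 + C)) = (93 + C)*(170 + C + E))
(r(-56, 159) + 21910) + 12224 = ((15810 + (-56)² + 93*159 + 263*(-56) - 56*159) + 21910) + 12224 = ((15810 + 3136 + 14787 - 14728 - 8904) + 21910) + 12224 = (10101 + 21910) + 12224 = 32011 + 12224 = 44235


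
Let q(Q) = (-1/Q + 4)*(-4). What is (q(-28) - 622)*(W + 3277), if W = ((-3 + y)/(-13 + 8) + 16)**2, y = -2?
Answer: -15929322/7 ≈ -2.2756e+6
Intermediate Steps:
W = 289 (W = ((-3 - 2)/(-13 + 8) + 16)**2 = (-5/(-5) + 16)**2 = (-5*(-1/5) + 16)**2 = (1 + 16)**2 = 17**2 = 289)
q(Q) = -16 + 4/Q (q(Q) = (4 - 1/Q)*(-4) = -16 + 4/Q)
(q(-28) - 622)*(W + 3277) = ((-16 + 4/(-28)) - 622)*(289 + 3277) = ((-16 + 4*(-1/28)) - 622)*3566 = ((-16 - 1/7) - 622)*3566 = (-113/7 - 622)*3566 = -4467/7*3566 = -15929322/7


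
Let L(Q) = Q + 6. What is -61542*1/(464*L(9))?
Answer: -10257/1160 ≈ -8.8422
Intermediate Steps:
L(Q) = 6 + Q
-61542*1/(464*L(9)) = -61542*1/(464*(6 + 9)) = -61542/(464*15) = -61542/6960 = -61542*1/6960 = -10257/1160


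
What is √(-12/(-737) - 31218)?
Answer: 3*I*√1884071222/737 ≈ 176.69*I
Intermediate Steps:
√(-12/(-737) - 31218) = √(-12*(-1/737) - 31218) = √(12/737 - 31218) = √(-23007654/737) = 3*I*√1884071222/737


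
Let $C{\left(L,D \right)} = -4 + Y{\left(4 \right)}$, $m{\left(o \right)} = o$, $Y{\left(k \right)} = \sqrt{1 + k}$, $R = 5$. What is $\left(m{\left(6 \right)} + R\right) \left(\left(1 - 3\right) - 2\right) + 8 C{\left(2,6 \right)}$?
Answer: $-76 + 8 \sqrt{5} \approx -58.111$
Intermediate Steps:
$C{\left(L,D \right)} = -4 + \sqrt{5}$ ($C{\left(L,D \right)} = -4 + \sqrt{1 + 4} = -4 + \sqrt{5}$)
$\left(m{\left(6 \right)} + R\right) \left(\left(1 - 3\right) - 2\right) + 8 C{\left(2,6 \right)} = \left(6 + 5\right) \left(\left(1 - 3\right) - 2\right) + 8 \left(-4 + \sqrt{5}\right) = 11 \left(-2 - 2\right) - \left(32 - 8 \sqrt{5}\right) = 11 \left(-4\right) - \left(32 - 8 \sqrt{5}\right) = -44 - \left(32 - 8 \sqrt{5}\right) = -76 + 8 \sqrt{5}$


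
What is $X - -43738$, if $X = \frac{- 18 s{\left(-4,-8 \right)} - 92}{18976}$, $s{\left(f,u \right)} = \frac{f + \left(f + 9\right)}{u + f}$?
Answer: $\frac{1659944395}{37952} \approx 43738.0$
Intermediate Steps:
$s{\left(f,u \right)} = \frac{9 + 2 f}{f + u}$ ($s{\left(f,u \right)} = \frac{f + \left(9 + f\right)}{f + u} = \frac{9 + 2 f}{f + u}$)
$X = - \frac{181}{37952}$ ($X = \frac{- 18 \frac{9 + 2 \left(-4\right)}{-4 - 8} - 92}{18976} = \left(- 18 \frac{9 - 8}{-12} - 92\right) \frac{1}{18976} = \left(- 18 \left(\left(- \frac{1}{12}\right) 1\right) - 92\right) \frac{1}{18976} = \left(\left(-18\right) \left(- \frac{1}{12}\right) - 92\right) \frac{1}{18976} = \left(\frac{3}{2} - 92\right) \frac{1}{18976} = \left(- \frac{181}{2}\right) \frac{1}{18976} = - \frac{181}{37952} \approx -0.0047692$)
$X - -43738 = - \frac{181}{37952} - -43738 = - \frac{181}{37952} + 43738 = \frac{1659944395}{37952}$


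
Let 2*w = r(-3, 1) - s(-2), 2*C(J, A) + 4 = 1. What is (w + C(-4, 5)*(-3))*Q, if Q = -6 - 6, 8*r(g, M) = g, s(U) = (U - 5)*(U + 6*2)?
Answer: -1887/4 ≈ -471.75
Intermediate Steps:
C(J, A) = -3/2 (C(J, A) = -2 + (½)*1 = -2 + ½ = -3/2)
s(U) = (-5 + U)*(12 + U) (s(U) = (-5 + U)*(U + 12) = (-5 + U)*(12 + U))
r(g, M) = g/8
w = 557/16 (w = ((⅛)*(-3) - (-60 + (-2)² + 7*(-2)))/2 = (-3/8 - (-60 + 4 - 14))/2 = (-3/8 - 1*(-70))/2 = (-3/8 + 70)/2 = (½)*(557/8) = 557/16 ≈ 34.813)
Q = -12
(w + C(-4, 5)*(-3))*Q = (557/16 - 3/2*(-3))*(-12) = (557/16 + 9/2)*(-12) = (629/16)*(-12) = -1887/4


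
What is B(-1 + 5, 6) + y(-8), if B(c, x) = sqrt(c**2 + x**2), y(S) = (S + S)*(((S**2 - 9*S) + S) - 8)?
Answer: -1920 + 2*sqrt(13) ≈ -1912.8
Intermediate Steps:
y(S) = 2*S*(-8 + S**2 - 8*S) (y(S) = (2*S)*((S**2 - 8*S) - 8) = (2*S)*(-8 + S**2 - 8*S) = 2*S*(-8 + S**2 - 8*S))
B(-1 + 5, 6) + y(-8) = sqrt((-1 + 5)**2 + 6**2) + 2*(-8)*(-8 + (-8)**2 - 8*(-8)) = sqrt(4**2 + 36) + 2*(-8)*(-8 + 64 + 64) = sqrt(16 + 36) + 2*(-8)*120 = sqrt(52) - 1920 = 2*sqrt(13) - 1920 = -1920 + 2*sqrt(13)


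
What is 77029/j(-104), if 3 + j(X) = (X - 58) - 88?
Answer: -77029/253 ≈ -304.46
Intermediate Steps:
j(X) = -149 + X (j(X) = -3 + ((X - 58) - 88) = -3 + ((-58 + X) - 88) = -3 + (-146 + X) = -149 + X)
77029/j(-104) = 77029/(-149 - 104) = 77029/(-253) = 77029*(-1/253) = -77029/253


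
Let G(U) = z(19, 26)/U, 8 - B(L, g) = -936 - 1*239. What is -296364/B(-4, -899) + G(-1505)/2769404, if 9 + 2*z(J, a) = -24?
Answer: -32083928020773/128069829160 ≈ -250.52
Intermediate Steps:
z(J, a) = -33/2 (z(J, a) = -9/2 + (½)*(-24) = -9/2 - 12 = -33/2)
B(L, g) = 1183 (B(L, g) = 8 - (-936 - 1*239) = 8 - (-936 - 239) = 8 - 1*(-1175) = 8 + 1175 = 1183)
G(U) = -33/(2*U)
-296364/B(-4, -899) + G(-1505)/2769404 = -296364/1183 - 33/2/(-1505)/2769404 = -296364*1/1183 - 33/2*(-1/1505)*(1/2769404) = -296364/1183 + (33/3010)*(1/2769404) = -296364/1183 + 3/757809640 = -32083928020773/128069829160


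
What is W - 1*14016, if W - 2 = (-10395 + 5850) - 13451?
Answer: -32010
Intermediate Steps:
W = -17994 (W = 2 + ((-10395 + 5850) - 13451) = 2 + (-4545 - 13451) = 2 - 17996 = -17994)
W - 1*14016 = -17994 - 1*14016 = -17994 - 14016 = -32010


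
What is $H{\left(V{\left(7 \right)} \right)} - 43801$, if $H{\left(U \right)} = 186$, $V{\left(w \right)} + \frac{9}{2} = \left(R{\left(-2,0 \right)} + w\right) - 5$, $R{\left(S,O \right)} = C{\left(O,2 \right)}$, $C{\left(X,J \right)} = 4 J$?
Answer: $-43615$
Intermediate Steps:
$R{\left(S,O \right)} = 8$ ($R{\left(S,O \right)} = 4 \cdot 2 = 8$)
$V{\left(w \right)} = - \frac{3}{2} + w$ ($V{\left(w \right)} = - \frac{9}{2} + \left(\left(8 + w\right) - 5\right) = - \frac{9}{2} + \left(3 + w\right) = - \frac{3}{2} + w$)
$H{\left(V{\left(7 \right)} \right)} - 43801 = 186 - 43801 = -43615$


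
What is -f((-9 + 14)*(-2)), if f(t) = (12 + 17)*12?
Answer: -348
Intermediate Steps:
f(t) = 348 (f(t) = 29*12 = 348)
-f((-9 + 14)*(-2)) = -1*348 = -348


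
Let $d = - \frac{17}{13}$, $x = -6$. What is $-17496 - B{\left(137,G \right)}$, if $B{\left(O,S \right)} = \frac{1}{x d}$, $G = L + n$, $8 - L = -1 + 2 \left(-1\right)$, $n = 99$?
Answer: $- \frac{1784605}{102} \approx -17496.0$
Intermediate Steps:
$L = 11$ ($L = 8 - \left(-1 + 2 \left(-1\right)\right) = 8 - \left(-1 - 2\right) = 8 - -3 = 8 + 3 = 11$)
$G = 110$ ($G = 11 + 99 = 110$)
$d = - \frac{17}{13}$ ($d = \left(-17\right) \frac{1}{13} = - \frac{17}{13} \approx -1.3077$)
$B{\left(O,S \right)} = \frac{13}{102}$ ($B{\left(O,S \right)} = \frac{1}{\left(-6\right) \left(- \frac{17}{13}\right)} = \frac{1}{\frac{102}{13}} = \frac{13}{102}$)
$-17496 - B{\left(137,G \right)} = -17496 - \frac{13}{102} = - \frac{1784605}{102}$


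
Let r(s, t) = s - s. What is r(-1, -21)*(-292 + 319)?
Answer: 0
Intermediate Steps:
r(s, t) = 0
r(-1, -21)*(-292 + 319) = 0*(-292 + 319) = 0*27 = 0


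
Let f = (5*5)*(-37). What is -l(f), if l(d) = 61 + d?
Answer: 864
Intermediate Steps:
f = -925 (f = 25*(-37) = -925)
-l(f) = -(61 - 925) = -1*(-864) = 864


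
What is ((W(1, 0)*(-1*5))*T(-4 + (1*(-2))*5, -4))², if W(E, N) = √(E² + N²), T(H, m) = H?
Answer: 4900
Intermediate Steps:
((W(1, 0)*(-1*5))*T(-4 + (1*(-2))*5, -4))² = ((√(1² + 0²)*(-1*5))*(-4 + (1*(-2))*5))² = ((√(1 + 0)*(-5))*(-4 - 2*5))² = ((√1*(-5))*(-4 - 10))² = ((1*(-5))*(-14))² = (-5*(-14))² = 70² = 4900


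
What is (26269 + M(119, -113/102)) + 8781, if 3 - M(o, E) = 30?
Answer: 35023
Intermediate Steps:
M(o, E) = -27 (M(o, E) = 3 - 1*30 = 3 - 30 = -27)
(26269 + M(119, -113/102)) + 8781 = (26269 - 27) + 8781 = 26242 + 8781 = 35023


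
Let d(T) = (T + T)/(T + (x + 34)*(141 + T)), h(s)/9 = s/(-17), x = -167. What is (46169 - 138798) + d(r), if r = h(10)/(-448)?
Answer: -1102553168341/11902894 ≈ -92629.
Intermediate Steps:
h(s) = -9*s/17 (h(s) = 9*(s/(-17)) = 9*(s*(-1/17)) = 9*(-s/17) = -9*s/17)
r = 45/3808 (r = -9/17*10/(-448) = -90/17*(-1/448) = 45/3808 ≈ 0.011817)
d(T) = 2*T/(-18753 - 132*T) (d(T) = (T + T)/(T + (-167 + 34)*(141 + T)) = (2*T)/(T - 133*(141 + T)) = (2*T)/(T + (-18753 - 133*T)) = (2*T)/(-18753 - 132*T) = 2*T/(-18753 - 132*T))
(46169 - 138798) + d(r) = (46169 - 138798) + (⅔)*(45/3808)/(-6251 - 44*45/3808) = -92629 + (⅔)*(45/3808)/(-6251 - 495/952) = -92629 + (⅔)*(45/3808)/(-5951447/952) = -92629 + (⅔)*(45/3808)*(-952/5951447) = -92629 - 15/11902894 = -1102553168341/11902894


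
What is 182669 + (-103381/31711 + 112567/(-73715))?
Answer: 426991546675633/2337576365 ≈ 1.8266e+5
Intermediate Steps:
182669 + (-103381/31711 + 112567/(-73715)) = 182669 + (-103381*1/31711 + 112567*(-1/73715)) = 182669 + (-103381/31711 - 112567/73715) = 182669 - 11190342552/2337576365 = 426991546675633/2337576365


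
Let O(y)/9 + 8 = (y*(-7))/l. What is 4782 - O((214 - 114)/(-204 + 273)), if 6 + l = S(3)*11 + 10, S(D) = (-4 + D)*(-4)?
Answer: 446743/92 ≈ 4855.9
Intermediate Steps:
S(D) = 16 - 4*D
l = 48 (l = -6 + ((16 - 4*3)*11 + 10) = -6 + ((16 - 12)*11 + 10) = -6 + (4*11 + 10) = -6 + (44 + 10) = -6 + 54 = 48)
O(y) = -72 - 21*y/16 (O(y) = -72 + 9*((y*(-7))/48) = -72 + 9*(-7*y*(1/48)) = -72 + 9*(-7*y/48) = -72 - 21*y/16)
4782 - O((214 - 114)/(-204 + 273)) = 4782 - (-72 - 21*(214 - 114)/(16*(-204 + 273))) = 4782 - (-72 - 525/(4*69)) = 4782 - (-72 - 21/16*100/69) = 4782 - (-72 - 175/92) = 4782 - 1*(-6799/92) = 4782 + 6799/92 = 446743/92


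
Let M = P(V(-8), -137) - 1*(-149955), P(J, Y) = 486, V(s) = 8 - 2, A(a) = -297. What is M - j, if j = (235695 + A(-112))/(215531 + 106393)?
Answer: 8071722181/53654 ≈ 1.5044e+5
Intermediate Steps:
V(s) = 6
j = 39233/53654 (j = (235695 - 297)/(215531 + 106393) = 235398/321924 = 235398*(1/321924) = 39233/53654 ≈ 0.73122)
M = 150441 (M = 486 - 1*(-149955) = 486 + 149955 = 150441)
M - j = 150441 - 1*39233/53654 = 150441 - 39233/53654 = 8071722181/53654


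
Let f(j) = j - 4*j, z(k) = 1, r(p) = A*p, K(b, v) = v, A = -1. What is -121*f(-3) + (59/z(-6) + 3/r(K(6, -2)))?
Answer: -2057/2 ≈ -1028.5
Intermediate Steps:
r(p) = -p
f(j) = -3*j
-121*f(-3) + (59/z(-6) + 3/r(K(6, -2))) = -(-363)*(-3) + (59/1 + 3/((-1*(-2)))) = -121*9 + (59*1 + 3/2) = -1089 + (59 + 3*(½)) = -1089 + (59 + 3/2) = -1089 + 121/2 = -2057/2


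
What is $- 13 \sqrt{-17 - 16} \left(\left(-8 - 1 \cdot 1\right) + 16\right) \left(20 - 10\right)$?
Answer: $- 910 i \sqrt{33} \approx - 5227.6 i$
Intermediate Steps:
$- 13 \sqrt{-17 - 16} \left(\left(-8 - 1 \cdot 1\right) + 16\right) \left(20 - 10\right) = - 13 \sqrt{-33} \left(\left(-8 - 1\right) + 16\right) 10 = - 13 i \sqrt{33} \left(\left(-8 - 1\right) + 16\right) 10 = - 13 i \sqrt{33} \left(-9 + 16\right) 10 = - 13 i \sqrt{33} \cdot 7 \cdot 10 = - 13 i \sqrt{33} \cdot 70 = - 910 i \sqrt{33}$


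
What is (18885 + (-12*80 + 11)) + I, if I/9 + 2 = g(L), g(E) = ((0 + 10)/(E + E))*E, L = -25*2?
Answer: 17963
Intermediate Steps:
L = -50
g(E) = 5 (g(E) = (10/((2*E)))*E = (10*(1/(2*E)))*E = (5/E)*E = 5)
I = 27 (I = -18 + 9*5 = -18 + 45 = 27)
(18885 + (-12*80 + 11)) + I = (18885 + (-12*80 + 11)) + 27 = (18885 + (-960 + 11)) + 27 = (18885 - 949) + 27 = 17936 + 27 = 17963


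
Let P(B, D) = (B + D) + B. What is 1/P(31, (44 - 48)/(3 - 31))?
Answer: 7/435 ≈ 0.016092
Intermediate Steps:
P(B, D) = D + 2*B
1/P(31, (44 - 48)/(3 - 31)) = 1/((44 - 48)/(3 - 31) + 2*31) = 1/(-4/(-28) + 62) = 1/(-4*(-1/28) + 62) = 1/(1/7 + 62) = 1/(435/7) = 7/435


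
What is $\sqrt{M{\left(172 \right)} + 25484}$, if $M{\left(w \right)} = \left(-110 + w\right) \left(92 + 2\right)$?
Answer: $4 \sqrt{1957} \approx 176.95$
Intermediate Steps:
$M{\left(w \right)} = -10340 + 94 w$ ($M{\left(w \right)} = \left(-110 + w\right) 94 = -10340 + 94 w$)
$\sqrt{M{\left(172 \right)} + 25484} = \sqrt{\left(-10340 + 94 \cdot 172\right) + 25484} = \sqrt{\left(-10340 + 16168\right) + 25484} = \sqrt{5828 + 25484} = \sqrt{31312} = 4 \sqrt{1957}$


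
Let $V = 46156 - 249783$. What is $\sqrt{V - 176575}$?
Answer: $i \sqrt{380202} \approx 616.61 i$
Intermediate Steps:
$V = -203627$
$\sqrt{V - 176575} = \sqrt{-203627 - 176575} = \sqrt{-380202} = i \sqrt{380202}$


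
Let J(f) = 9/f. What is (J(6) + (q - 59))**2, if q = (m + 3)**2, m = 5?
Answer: 169/4 ≈ 42.250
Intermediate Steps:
q = 64 (q = (5 + 3)**2 = 8**2 = 64)
(J(6) + (q - 59))**2 = (9/6 + (64 - 59))**2 = (9*(1/6) + 5)**2 = (3/2 + 5)**2 = (13/2)**2 = 169/4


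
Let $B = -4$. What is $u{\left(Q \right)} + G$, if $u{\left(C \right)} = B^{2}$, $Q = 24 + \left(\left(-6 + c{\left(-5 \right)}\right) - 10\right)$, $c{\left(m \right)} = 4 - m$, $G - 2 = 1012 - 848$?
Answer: $182$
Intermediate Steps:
$G = 166$ ($G = 2 + \left(1012 - 848\right) = 2 + 164 = 166$)
$Q = 17$ ($Q = 24 + \left(\left(-6 + \left(4 - -5\right)\right) - 10\right) = 24 + \left(\left(-6 + \left(4 + 5\right)\right) - 10\right) = 24 + \left(\left(-6 + 9\right) - 10\right) = 24 + \left(3 - 10\right) = 24 - 7 = 17$)
$u{\left(C \right)} = 16$ ($u{\left(C \right)} = \left(-4\right)^{2} = 16$)
$u{\left(Q \right)} + G = 16 + 166 = 182$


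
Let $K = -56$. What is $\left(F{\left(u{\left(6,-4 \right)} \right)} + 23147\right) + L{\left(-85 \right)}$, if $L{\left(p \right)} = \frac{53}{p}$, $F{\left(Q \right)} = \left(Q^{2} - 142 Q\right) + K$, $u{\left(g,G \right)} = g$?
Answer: $\frac{1893322}{85} \approx 22274.0$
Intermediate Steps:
$F{\left(Q \right)} = -56 + Q^{2} - 142 Q$ ($F{\left(Q \right)} = \left(Q^{2} - 142 Q\right) - 56 = -56 + Q^{2} - 142 Q$)
$\left(F{\left(u{\left(6,-4 \right)} \right)} + 23147\right) + L{\left(-85 \right)} = \left(\left(-56 + 6^{2} - 852\right) + 23147\right) + \frac{53}{-85} = \left(\left(-56 + 36 - 852\right) + 23147\right) + 53 \left(- \frac{1}{85}\right) = \left(-872 + 23147\right) - \frac{53}{85} = 22275 - \frac{53}{85} = \frac{1893322}{85}$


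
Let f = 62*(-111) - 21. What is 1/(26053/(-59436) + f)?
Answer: -59436/410312761 ≈ -0.00014486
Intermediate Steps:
f = -6903 (f = -6882 - 21 = -6903)
1/(26053/(-59436) + f) = 1/(26053/(-59436) - 6903) = 1/(26053*(-1/59436) - 6903) = 1/(-26053/59436 - 6903) = 1/(-410312761/59436) = -59436/410312761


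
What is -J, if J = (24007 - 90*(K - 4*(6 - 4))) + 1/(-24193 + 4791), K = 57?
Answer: -380220993/19402 ≈ -19597.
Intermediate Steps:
J = 380220993/19402 (J = (24007 - 90*(57 - 4*(6 - 4))) + 1/(-24193 + 4791) = (24007 - 90*(57 - 4*2)) + 1/(-19402) = (24007 - 90*(57 - 8)) - 1/19402 = (24007 - 90*49) - 1/19402 = (24007 - 4410) - 1/19402 = 19597 - 1/19402 = 380220993/19402 ≈ 19597.)
-J = -1*380220993/19402 = -380220993/19402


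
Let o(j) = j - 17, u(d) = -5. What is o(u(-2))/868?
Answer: -11/434 ≈ -0.025346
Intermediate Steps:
o(j) = -17 + j
o(u(-2))/868 = (-17 - 5)/868 = -22*1/868 = -11/434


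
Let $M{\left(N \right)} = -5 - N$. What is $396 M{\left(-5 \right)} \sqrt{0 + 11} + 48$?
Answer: $48$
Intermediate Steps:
$396 M{\left(-5 \right)} \sqrt{0 + 11} + 48 = 396 \left(-5 - -5\right) \sqrt{0 + 11} + 48 = 396 \left(-5 + 5\right) \sqrt{11} + 48 = 396 \cdot 0 \sqrt{11} + 48 = 396 \cdot 0 + 48 = 0 + 48 = 48$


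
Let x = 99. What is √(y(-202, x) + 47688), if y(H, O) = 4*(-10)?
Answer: 4*√2978 ≈ 218.28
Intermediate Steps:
y(H, O) = -40
√(y(-202, x) + 47688) = √(-40 + 47688) = √47648 = 4*√2978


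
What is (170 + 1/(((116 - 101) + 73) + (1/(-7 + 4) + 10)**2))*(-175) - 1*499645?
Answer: -864503610/1633 ≈ -5.2940e+5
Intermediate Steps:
(170 + 1/(((116 - 101) + 73) + (1/(-7 + 4) + 10)**2))*(-175) - 1*499645 = (170 + 1/((15 + 73) + (1/(-3) + 10)**2))*(-175) - 499645 = (170 + 1/(88 + (-1/3 + 10)**2))*(-175) - 499645 = (170 + 1/(88 + (29/3)**2))*(-175) - 499645 = (170 + 1/(88 + 841/9))*(-175) - 499645 = (170 + 1/(1633/9))*(-175) - 499645 = (170 + 9/1633)*(-175) - 499645 = (277619/1633)*(-175) - 499645 = -48583325/1633 - 499645 = -864503610/1633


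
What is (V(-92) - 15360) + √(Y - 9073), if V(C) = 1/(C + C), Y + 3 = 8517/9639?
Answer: -2826241/184 + I*√36019137/63 ≈ -15360.0 + 95.263*I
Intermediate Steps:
Y = -400/189 (Y = -3 + 8517/9639 = -3 + 8517*(1/9639) = -3 + 167/189 = -400/189 ≈ -2.1164)
V(C) = 1/(2*C)
(V(-92) - 15360) + √(Y - 9073) = ((½)/(-92) - 15360) + √(-400/189 - 9073) = ((½)*(-1/92) - 15360) + √(-1715197/189) = (-1/184 - 15360) + I*√36019137/63 = -2826241/184 + I*√36019137/63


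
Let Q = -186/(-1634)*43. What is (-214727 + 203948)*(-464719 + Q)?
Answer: 95173913472/19 ≈ 5.0092e+9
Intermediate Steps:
Q = 93/19 (Q = -186*(-1/1634)*43 = (93/817)*43 = 93/19 ≈ 4.8947)
(-214727 + 203948)*(-464719 + Q) = (-214727 + 203948)*(-464719 + 93/19) = -10779*(-8829568/19) = 95173913472/19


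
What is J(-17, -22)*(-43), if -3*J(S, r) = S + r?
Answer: -559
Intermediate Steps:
J(S, r) = -S/3 - r/3 (J(S, r) = -(S + r)/3 = -S/3 - r/3)
J(-17, -22)*(-43) = (-⅓*(-17) - ⅓*(-22))*(-43) = (17/3 + 22/3)*(-43) = 13*(-43) = -559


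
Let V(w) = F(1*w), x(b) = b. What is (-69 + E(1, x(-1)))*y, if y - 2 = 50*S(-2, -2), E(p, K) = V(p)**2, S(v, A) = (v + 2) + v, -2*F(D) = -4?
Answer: 6370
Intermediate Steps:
F(D) = 2 (F(D) = -1/2*(-4) = 2)
S(v, A) = 2 + 2*v (S(v, A) = (2 + v) + v = 2 + 2*v)
V(w) = 2
E(p, K) = 4 (E(p, K) = 2**2 = 4)
y = -98 (y = 2 + 50*(2 + 2*(-2)) = 2 + 50*(2 - 4) = 2 + 50*(-2) = 2 - 100 = -98)
(-69 + E(1, x(-1)))*y = (-69 + 4)*(-98) = -65*(-98) = 6370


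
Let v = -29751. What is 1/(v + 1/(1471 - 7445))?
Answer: -5974/177732475 ≈ -3.3612e-5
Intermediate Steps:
1/(v + 1/(1471 - 7445)) = 1/(-29751 + 1/(1471 - 7445)) = 1/(-29751 + 1/(-5974)) = 1/(-29751 - 1/5974) = 1/(-177732475/5974) = -5974/177732475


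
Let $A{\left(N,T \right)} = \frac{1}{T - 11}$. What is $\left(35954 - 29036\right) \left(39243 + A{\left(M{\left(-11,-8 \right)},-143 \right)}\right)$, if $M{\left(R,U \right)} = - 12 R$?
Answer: $\frac{20904193239}{77} \approx 2.7148 \cdot 10^{8}$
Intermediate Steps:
$A{\left(N,T \right)} = \frac{1}{-11 + T}$
$\left(35954 - 29036\right) \left(39243 + A{\left(M{\left(-11,-8 \right)},-143 \right)}\right) = \left(35954 - 29036\right) \left(39243 + \frac{1}{-11 - 143}\right) = 6918 \left(39243 + \frac{1}{-154}\right) = 6918 \left(39243 - \frac{1}{154}\right) = 6918 \cdot \frac{6043421}{154} = \frac{20904193239}{77}$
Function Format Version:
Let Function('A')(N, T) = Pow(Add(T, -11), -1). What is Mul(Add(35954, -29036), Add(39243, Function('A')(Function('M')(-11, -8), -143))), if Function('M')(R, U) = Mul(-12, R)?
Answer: Rational(20904193239, 77) ≈ 2.7148e+8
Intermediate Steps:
Function('A')(N, T) = Pow(Add(-11, T), -1)
Mul(Add(35954, -29036), Add(39243, Function('A')(Function('M')(-11, -8), -143))) = Mul(Add(35954, -29036), Add(39243, Pow(Add(-11, -143), -1))) = Mul(6918, Add(39243, Pow(-154, -1))) = Mul(6918, Add(39243, Rational(-1, 154))) = Mul(6918, Rational(6043421, 154)) = Rational(20904193239, 77)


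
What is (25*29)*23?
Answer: 16675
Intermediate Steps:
(25*29)*23 = 725*23 = 16675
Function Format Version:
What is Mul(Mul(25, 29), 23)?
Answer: 16675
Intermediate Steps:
Mul(Mul(25, 29), 23) = Mul(725, 23) = 16675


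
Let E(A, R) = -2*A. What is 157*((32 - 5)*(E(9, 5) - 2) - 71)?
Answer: -95927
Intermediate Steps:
157*((32 - 5)*(E(9, 5) - 2) - 71) = 157*((32 - 5)*(-2*9 - 2) - 71) = 157*(27*(-18 - 2) - 71) = 157*(27*(-20) - 71) = 157*(-540 - 71) = 157*(-611) = -95927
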